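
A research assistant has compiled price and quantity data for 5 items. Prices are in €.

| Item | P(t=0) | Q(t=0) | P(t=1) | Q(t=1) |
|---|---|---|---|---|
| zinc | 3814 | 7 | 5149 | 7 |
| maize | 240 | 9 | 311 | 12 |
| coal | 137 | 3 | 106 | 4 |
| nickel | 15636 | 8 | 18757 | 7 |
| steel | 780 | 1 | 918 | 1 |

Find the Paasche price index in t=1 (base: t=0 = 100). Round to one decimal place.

122.8

Paasche price index uses current-period quantities as weights.
ΣP(t=1)·Q(t=1) = 5149×7 + 311×12 + 106×4 + 18757×7 + 918×1 = 36043 + 3732 + 424 + 131299 + 918 = 172416
ΣP(t=0)·Q(t=1) = 3814×7 + 240×12 + 137×4 + 15636×7 + 780×1 = 26698 + 2880 + 548 + 109452 + 780 = 140358
Index = 172416 / 140358 × 100 = 122.8402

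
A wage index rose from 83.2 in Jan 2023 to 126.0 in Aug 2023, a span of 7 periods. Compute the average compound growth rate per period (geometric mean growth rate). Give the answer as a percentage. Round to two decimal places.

6.11%

Growth factor = (126.0/83.2)^(1/7) = (1.514423)^(1/7) = 1.061084
Growth rate = 1.061084 − 1 = 0.061084 = 6.1084%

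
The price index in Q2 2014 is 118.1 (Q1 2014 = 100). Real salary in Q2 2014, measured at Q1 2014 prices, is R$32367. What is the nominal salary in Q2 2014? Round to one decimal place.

38225.4

Nominal = Real × (Index/100) = 32367 × (118.1/100)
        = 32367 × 1.181 = 38225.4270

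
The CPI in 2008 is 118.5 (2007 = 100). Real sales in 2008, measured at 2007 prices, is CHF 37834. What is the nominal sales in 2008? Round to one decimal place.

Nominal = Real × (Index/100) = 37834 × (118.5/100)
        = 37834 × 1.185 = 44833.2900

44833.3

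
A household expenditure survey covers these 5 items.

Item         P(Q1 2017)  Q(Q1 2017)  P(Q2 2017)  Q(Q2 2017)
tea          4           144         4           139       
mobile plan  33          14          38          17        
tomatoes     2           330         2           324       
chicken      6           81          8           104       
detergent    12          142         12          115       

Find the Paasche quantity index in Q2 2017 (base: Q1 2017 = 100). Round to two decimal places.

98.59

Paasche quantity index uses current-period prices as weights.
ΣP(Q2 2017)·Q(Q2 2017) = 4×139 + 38×17 + 2×324 + 8×104 + 12×115 = 556 + 646 + 648 + 832 + 1380 = 4062
ΣP(Q2 2017)·Q(Q1 2017) = 4×144 + 38×14 + 2×330 + 8×81 + 12×142 = 576 + 532 + 660 + 648 + 1704 = 4120
Index = 4062 / 4120 × 100 = 98.5922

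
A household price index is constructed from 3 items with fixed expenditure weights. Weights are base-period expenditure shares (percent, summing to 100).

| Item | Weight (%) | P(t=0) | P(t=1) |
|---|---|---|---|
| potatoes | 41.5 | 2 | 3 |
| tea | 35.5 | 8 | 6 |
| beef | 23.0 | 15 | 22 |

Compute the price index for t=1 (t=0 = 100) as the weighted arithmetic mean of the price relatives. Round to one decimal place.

potatoes: 41.5 × (3/2) = 41.5 × 1.500000 = 62.2500
tea: 35.5 × (6/8) = 35.5 × 0.750000 = 26.6250
beef: 23.0 × (22/15) = 23.0 × 1.466667 = 33.7333
Index = Σ wᵢ·(p₁ᵢ/p₀ᵢ) = 62.2500 + 26.6250 + 33.7333 = 122.6083

122.6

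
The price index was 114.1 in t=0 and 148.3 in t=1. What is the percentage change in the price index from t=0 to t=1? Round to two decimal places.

29.97%

Change = (148.3 − 114.1) / 114.1 × 100
       = 34.2 / 114.1 × 100 = 29.9737%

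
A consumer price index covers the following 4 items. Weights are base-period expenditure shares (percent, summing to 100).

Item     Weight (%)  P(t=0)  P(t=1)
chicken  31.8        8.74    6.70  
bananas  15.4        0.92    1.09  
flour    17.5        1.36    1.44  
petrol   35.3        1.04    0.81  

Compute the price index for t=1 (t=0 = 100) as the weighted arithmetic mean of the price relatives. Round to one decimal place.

chicken: 31.8 × (6.70/8.74) = 31.8 × 0.766590 = 24.3776
bananas: 15.4 × (1.09/0.92) = 15.4 × 1.184783 = 18.2457
flour: 17.5 × (1.44/1.36) = 17.5 × 1.058824 = 18.5294
petrol: 35.3 × (0.81/1.04) = 35.3 × 0.778846 = 27.4933
Index = Σ wᵢ·(p₁ᵢ/p₀ᵢ) = 24.3776 + 18.2457 + 18.5294 + 27.4933 = 88.6459

88.6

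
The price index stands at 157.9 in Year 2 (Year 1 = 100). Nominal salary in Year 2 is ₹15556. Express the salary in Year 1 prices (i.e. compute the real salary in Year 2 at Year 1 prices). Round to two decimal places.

9851.80

Real = Nominal ÷ (Index/100) = 15556 ÷ (157.9/100)
     = 15556 ÷ 1.579 = 9851.8049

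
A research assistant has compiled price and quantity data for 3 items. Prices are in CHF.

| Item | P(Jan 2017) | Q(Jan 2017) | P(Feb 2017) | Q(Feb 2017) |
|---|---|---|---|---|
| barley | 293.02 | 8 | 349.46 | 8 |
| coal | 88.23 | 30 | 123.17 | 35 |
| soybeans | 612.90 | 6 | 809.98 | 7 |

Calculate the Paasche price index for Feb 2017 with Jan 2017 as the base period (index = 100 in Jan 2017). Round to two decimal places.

Paasche price index uses current-period quantities as weights.
ΣP(Feb 2017)·Q(Feb 2017) = 349.46×8 + 123.17×35 + 809.98×7 = 2795.68 + 4310.95 + 5669.86 = 12776.49
ΣP(Jan 2017)·Q(Feb 2017) = 293.02×8 + 88.23×35 + 612.90×7 = 2344.16 + 3088.05 + 4290.3 = 9722.51
Index = 12776.49 / 9722.51 × 100 = 131.4114

131.41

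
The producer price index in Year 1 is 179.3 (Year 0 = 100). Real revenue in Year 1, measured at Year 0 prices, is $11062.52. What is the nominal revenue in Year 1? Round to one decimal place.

Nominal = Real × (Index/100) = 11062.52 × (179.3/100)
        = 11062.52 × 1.793 = 19835.0984

19835.1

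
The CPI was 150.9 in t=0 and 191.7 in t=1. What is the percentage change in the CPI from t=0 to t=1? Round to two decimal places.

Change = (191.7 − 150.9) / 150.9 × 100
       = 40.8 / 150.9 × 100 = 27.0378%

27.04%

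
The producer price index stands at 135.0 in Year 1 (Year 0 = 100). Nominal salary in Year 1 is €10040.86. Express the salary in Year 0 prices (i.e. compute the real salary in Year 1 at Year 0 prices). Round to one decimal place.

7437.7

Real = Nominal ÷ (Index/100) = 10040.86 ÷ (135.0/100)
     = 10040.86 ÷ 1.350 = 7437.6741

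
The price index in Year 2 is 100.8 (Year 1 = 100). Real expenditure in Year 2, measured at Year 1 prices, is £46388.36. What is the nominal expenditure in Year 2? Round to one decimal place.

46759.5

Nominal = Real × (Index/100) = 46388.36 × (100.8/100)
        = 46388.36 × 1.008 = 46759.4669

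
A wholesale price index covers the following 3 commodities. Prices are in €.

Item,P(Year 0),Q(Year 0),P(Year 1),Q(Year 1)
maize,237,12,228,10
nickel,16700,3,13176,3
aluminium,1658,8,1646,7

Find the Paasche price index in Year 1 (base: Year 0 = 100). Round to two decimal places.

Paasche price index uses current-period quantities as weights.
ΣP(Year 1)·Q(Year 1) = 228×10 + 13176×3 + 1646×7 = 2280 + 39528 + 11522 = 53330
ΣP(Year 0)·Q(Year 1) = 237×10 + 16700×3 + 1658×7 = 2370 + 50100 + 11606 = 64076
Index = 53330 / 64076 × 100 = 83.2293

83.23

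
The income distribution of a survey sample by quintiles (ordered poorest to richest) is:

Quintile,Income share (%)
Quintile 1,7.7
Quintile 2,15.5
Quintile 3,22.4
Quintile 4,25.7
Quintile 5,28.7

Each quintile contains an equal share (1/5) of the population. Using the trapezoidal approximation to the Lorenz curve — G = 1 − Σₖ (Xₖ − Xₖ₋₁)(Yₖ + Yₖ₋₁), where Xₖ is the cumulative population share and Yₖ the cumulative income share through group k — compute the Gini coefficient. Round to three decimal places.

0.209

Cumulative income shares Yₖ: 0.0770, 0.2320, 0.4560, 0.7130, 1.0000
Σ (Xₖ−Xₖ₋₁)(Yₖ+Yₖ₋₁) = (1/5)(0.0770+0.0000) + (1/5)(0.2320+0.0770) + (1/5)(0.4560+0.2320) + (1/5)(0.7130+0.4560) + (1/5)(1.0000+0.7130)
  = 0.0154 + 0.0618 + 0.1376 + 0.2338 + 0.3426 = 0.7912
G = 1 − 0.7912 = 0.2088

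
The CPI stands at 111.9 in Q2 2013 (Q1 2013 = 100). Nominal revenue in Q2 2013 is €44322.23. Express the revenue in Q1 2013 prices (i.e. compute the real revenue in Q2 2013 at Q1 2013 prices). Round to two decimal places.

Real = Nominal ÷ (Index/100) = 44322.23 ÷ (111.9/100)
     = 44322.23 ÷ 1.119 = 39608.7846

39608.78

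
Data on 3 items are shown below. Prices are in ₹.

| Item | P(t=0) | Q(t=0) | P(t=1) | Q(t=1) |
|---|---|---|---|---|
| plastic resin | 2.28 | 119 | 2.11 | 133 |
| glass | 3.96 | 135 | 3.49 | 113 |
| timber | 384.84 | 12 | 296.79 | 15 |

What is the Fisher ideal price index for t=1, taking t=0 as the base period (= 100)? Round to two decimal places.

78.78

Laspeyres component (base-period weights):
ΣP(t=1)Q(t=0) = 2.11×119 + 3.49×135 + 296.79×12 = 251.09 + 471.15 + 3561.48 = 4283.72
ΣP(t=0)Q(t=0) = 2.28×119 + 3.96×135 + 384.84×12 = 271.32 + 534.6 + 4618.08 = 5424
L = 4283.72 / 5424 × 100 = 78.9771
Paasche component (current-period weights):
ΣP(t=1)Q(t=1) = 2.11×133 + 3.49×113 + 296.79×15 = 280.63 + 394.37 + 4451.85 = 5126.85
ΣP(t=0)Q(t=1) = 2.28×133 + 3.96×113 + 384.84×15 = 303.24 + 447.48 + 5772.6 = 6523.32
P = 5126.85 / 6523.32 × 100 = 78.5926
Fisher = √(L × P) = √(78.9771 × 78.5926) = 78.7847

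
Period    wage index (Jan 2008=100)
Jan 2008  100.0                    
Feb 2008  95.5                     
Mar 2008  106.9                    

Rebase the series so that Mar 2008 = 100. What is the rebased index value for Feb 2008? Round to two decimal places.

89.34

Rebased(Feb 2008) = 95.5 / 106.9 × 100 = 89.3358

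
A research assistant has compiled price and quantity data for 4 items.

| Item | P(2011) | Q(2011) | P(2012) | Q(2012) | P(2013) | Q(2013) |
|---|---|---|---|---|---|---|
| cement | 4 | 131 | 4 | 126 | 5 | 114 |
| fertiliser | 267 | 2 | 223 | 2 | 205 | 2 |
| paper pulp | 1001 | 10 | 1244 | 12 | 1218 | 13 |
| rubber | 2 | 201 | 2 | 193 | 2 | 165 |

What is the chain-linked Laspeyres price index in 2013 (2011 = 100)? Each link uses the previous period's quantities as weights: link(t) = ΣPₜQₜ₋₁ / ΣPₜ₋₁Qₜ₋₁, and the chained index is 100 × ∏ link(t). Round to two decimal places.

118.77

Link 2011→2012:
ΣP(2012)Q(2011) = 4×131 + 223×2 + 1244×10 + 2×201 = 524 + 446 + 12440 + 402 = 13812
ΣP(2011)Q(2011) = 4×131 + 267×2 + 1001×10 + 2×201 = 524 + 534 + 10010 + 402 = 11470
link = 13812/11470 = 1.204185
Link 2012→2013:
ΣP(2013)Q(2012) = 5×126 + 205×2 + 1218×12 + 2×193 = 630 + 410 + 14616 + 386 = 16042
ΣP(2012)Q(2012) = 4×126 + 223×2 + 1244×12 + 2×193 = 504 + 446 + 14928 + 386 = 16264
link = 16042/16264 = 0.986350
Chained index = 100 × 1.204185 × 0.986350 = 118.7748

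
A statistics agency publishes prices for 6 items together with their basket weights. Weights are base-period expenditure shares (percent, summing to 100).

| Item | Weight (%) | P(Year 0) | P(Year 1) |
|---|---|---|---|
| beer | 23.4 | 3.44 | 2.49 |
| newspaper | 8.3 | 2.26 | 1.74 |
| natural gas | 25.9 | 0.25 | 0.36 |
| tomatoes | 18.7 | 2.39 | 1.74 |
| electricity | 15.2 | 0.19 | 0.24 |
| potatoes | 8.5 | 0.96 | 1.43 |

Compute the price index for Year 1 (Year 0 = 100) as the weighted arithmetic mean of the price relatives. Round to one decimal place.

106.1

beer: 23.4 × (2.49/3.44) = 23.4 × 0.723837 = 16.9378
newspaper: 8.3 × (1.74/2.26) = 8.3 × 0.769912 = 6.3903
natural gas: 25.9 × (0.36/0.25) = 25.9 × 1.440000 = 37.2960
tomatoes: 18.7 × (1.74/2.39) = 18.7 × 0.728033 = 13.6142
electricity: 15.2 × (0.24/0.19) = 15.2 × 1.263158 = 19.2000
potatoes: 8.5 × (1.43/0.96) = 8.5 × 1.489583 = 12.6615
Index = Σ wᵢ·(p₁ᵢ/p₀ᵢ) = 16.9378 + 6.3903 + 37.2960 + 13.6142 + 19.2000 + 12.6615 = 106.0997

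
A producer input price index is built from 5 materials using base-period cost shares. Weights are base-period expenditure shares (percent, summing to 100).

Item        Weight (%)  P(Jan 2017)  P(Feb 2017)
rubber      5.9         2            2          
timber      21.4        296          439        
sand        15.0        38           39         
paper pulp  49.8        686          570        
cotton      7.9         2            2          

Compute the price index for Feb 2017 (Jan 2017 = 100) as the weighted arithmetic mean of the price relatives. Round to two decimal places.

rubber: 5.9 × (2/2) = 5.9 × 1.000000 = 5.9000
timber: 21.4 × (439/296) = 21.4 × 1.483108 = 31.7385
sand: 15.0 × (39/38) = 15.0 × 1.026316 = 15.3947
paper pulp: 49.8 × (570/686) = 49.8 × 0.830904 = 41.3790
cotton: 7.9 × (2/2) = 7.9 × 1.000000 = 7.9000
Index = Σ wᵢ·(p₁ᵢ/p₀ᵢ) = 5.9000 + 31.7385 + 15.3947 + 41.3790 + 7.9000 = 102.3123

102.31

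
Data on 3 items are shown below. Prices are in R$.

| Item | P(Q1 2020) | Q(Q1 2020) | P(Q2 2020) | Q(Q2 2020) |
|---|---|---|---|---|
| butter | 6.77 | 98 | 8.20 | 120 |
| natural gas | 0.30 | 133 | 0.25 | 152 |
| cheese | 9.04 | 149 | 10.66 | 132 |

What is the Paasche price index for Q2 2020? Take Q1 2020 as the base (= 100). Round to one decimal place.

Paasche price index uses current-period quantities as weights.
ΣP(Q2 2020)·Q(Q2 2020) = 8.20×120 + 0.25×152 + 10.66×132 = 984 + 38 + 1407.12 = 2429.12
ΣP(Q1 2020)·Q(Q2 2020) = 6.77×120 + 0.30×152 + 9.04×132 = 812.4 + 45.6 + 1193.28 = 2051.28
Index = 2429.12 / 2051.28 × 100 = 118.4197

118.4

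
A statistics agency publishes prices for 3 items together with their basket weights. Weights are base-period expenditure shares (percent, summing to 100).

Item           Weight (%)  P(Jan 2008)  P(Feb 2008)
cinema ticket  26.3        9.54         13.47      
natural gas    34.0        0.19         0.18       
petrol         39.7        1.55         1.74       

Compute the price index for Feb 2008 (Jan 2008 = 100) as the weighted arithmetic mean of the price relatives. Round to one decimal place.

113.9

cinema ticket: 26.3 × (13.47/9.54) = 26.3 × 1.411950 = 37.1343
natural gas: 34.0 × (0.18/0.19) = 34.0 × 0.947368 = 32.2105
petrol: 39.7 × (1.74/1.55) = 39.7 × 1.122581 = 44.5665
Index = Σ wᵢ·(p₁ᵢ/p₀ᵢ) = 37.1343 + 32.2105 + 44.5665 = 113.9113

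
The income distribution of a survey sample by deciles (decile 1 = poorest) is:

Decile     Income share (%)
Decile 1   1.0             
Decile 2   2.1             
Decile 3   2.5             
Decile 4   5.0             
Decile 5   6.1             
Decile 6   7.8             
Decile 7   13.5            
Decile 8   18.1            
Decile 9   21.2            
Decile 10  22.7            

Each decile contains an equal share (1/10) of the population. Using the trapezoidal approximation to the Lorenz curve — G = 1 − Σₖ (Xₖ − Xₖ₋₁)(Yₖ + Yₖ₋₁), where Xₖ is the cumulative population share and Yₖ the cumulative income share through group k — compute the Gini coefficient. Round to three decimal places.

Cumulative income shares Yₖ: 0.0100, 0.0310, 0.0560, 0.1060, 0.1670, 0.2450, 0.3800, 0.5610, 0.7730, 1.0000
Σ (Xₖ−Xₖ₋₁)(Yₖ+Yₖ₋₁) = (1/10)(0.0100+0.0000) + (1/10)(0.0310+0.0100) + (1/10)(0.0560+0.0310) + (1/10)(0.1060+0.0560) + (1/10)(0.1670+0.1060) + (1/10)(0.2450+0.1670) + (1/10)(0.3800+0.2450) + (1/10)(0.5610+0.3800) + (1/10)(0.7730+0.5610) + (1/10)(1.0000+0.7730)
  = 0.0010 + 0.0041 + 0.0087 + 0.0162 + 0.0273 + 0.0412 + 0.0625 + 0.0941 + 0.1334 + 0.1773 = 0.5658
G = 1 − 0.5658 = 0.4342

0.434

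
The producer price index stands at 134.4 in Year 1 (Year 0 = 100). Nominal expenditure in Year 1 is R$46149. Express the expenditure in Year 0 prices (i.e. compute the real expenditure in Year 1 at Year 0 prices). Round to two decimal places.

34337.05

Real = Nominal ÷ (Index/100) = 46149 ÷ (134.4/100)
     = 46149 ÷ 1.344 = 34337.0536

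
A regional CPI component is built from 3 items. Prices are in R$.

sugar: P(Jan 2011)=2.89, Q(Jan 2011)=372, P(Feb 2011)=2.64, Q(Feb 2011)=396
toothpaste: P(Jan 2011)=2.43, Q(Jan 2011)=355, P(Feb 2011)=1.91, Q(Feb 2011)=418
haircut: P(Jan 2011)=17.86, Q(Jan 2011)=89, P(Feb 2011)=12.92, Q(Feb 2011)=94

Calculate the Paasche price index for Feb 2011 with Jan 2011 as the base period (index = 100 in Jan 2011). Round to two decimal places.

79.66

Paasche price index uses current-period quantities as weights.
ΣP(Feb 2011)·Q(Feb 2011) = 2.64×396 + 1.91×418 + 12.92×94 = 1045.44 + 798.38 + 1214.48 = 3058.3
ΣP(Jan 2011)·Q(Feb 2011) = 2.89×396 + 2.43×418 + 17.86×94 = 1144.44 + 1015.74 + 1678.84 = 3839.02
Index = 3058.3 / 3839.02 × 100 = 79.6636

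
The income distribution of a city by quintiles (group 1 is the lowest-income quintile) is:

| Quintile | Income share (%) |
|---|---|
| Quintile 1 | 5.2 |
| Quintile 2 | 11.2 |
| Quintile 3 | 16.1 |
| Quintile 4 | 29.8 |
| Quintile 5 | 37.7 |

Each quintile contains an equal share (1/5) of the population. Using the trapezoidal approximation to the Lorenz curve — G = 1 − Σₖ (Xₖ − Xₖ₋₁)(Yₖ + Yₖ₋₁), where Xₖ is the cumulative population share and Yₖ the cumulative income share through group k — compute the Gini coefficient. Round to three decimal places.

Cumulative income shares Yₖ: 0.0520, 0.1640, 0.3250, 0.6230, 1.0000
Σ (Xₖ−Xₖ₋₁)(Yₖ+Yₖ₋₁) = (1/5)(0.0520+0.0000) + (1/5)(0.1640+0.0520) + (1/5)(0.3250+0.1640) + (1/5)(0.6230+0.3250) + (1/5)(1.0000+0.6230)
  = 0.0104 + 0.0432 + 0.0978 + 0.1896 + 0.3246 = 0.6656
G = 1 − 0.6656 = 0.3344

0.334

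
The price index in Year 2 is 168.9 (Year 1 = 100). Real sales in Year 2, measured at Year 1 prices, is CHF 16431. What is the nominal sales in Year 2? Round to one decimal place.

Nominal = Real × (Index/100) = 16431 × (168.9/100)
        = 16431 × 1.689 = 27751.9590

27752.0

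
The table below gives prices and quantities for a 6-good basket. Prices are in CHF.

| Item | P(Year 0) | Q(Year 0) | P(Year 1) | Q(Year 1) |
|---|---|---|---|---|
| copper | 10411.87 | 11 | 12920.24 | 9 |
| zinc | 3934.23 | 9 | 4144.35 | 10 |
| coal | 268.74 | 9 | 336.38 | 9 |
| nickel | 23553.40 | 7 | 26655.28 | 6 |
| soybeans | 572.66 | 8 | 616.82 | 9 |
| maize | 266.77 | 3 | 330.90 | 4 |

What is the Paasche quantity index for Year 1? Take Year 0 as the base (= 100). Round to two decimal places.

87.36

Paasche quantity index uses current-period prices as weights.
ΣP(Year 1)·Q(Year 1) = 12920.24×9 + 4144.35×10 + 336.38×9 + 26655.28×6 + 616.82×9 + 330.90×4 = 116282.16 + 41443.5 + 3027.42 + 159931.68 + 5551.38 + 1323.6 = 327559.74
ΣP(Year 1)·Q(Year 0) = 12920.24×11 + 4144.35×9 + 336.38×9 + 26655.28×7 + 616.82×8 + 330.90×3 = 142122.64 + 37299.15 + 3027.42 + 186586.96 + 4934.56 + 992.7 = 374963.43
Index = 327559.74 / 374963.43 × 100 = 87.3578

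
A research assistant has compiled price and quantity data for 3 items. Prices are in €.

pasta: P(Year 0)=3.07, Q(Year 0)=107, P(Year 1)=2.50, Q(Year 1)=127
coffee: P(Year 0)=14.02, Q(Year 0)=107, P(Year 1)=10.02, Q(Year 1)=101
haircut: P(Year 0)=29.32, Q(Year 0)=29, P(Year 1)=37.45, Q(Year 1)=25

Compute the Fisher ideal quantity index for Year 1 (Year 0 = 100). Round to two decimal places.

Laspeyres component (base-period weights):
ΣP(Year 0)Q(Year 1) = 3.07×127 + 14.02×101 + 29.32×25 = 389.89 + 1416.02 + 733 = 2538.91
ΣP(Year 0)Q(Year 0) = 3.07×107 + 14.02×107 + 29.32×29 = 328.49 + 1500.14 + 850.28 = 2678.91
L = 2538.91 / 2678.91 × 100 = 94.7740
Paasche component (current-period weights):
ΣP(Year 1)Q(Year 1) = 2.50×127 + 10.02×101 + 37.45×25 = 317.5 + 1012.02 + 936.25 = 2265.77
ΣP(Year 1)Q(Year 0) = 2.50×107 + 10.02×107 + 37.45×29 = 267.5 + 1072.14 + 1086.05 = 2425.69
P = 2265.77 / 2425.69 × 100 = 93.4072
Fisher = √(L × P) = √(94.7740 × 93.4072) = 94.0881

94.09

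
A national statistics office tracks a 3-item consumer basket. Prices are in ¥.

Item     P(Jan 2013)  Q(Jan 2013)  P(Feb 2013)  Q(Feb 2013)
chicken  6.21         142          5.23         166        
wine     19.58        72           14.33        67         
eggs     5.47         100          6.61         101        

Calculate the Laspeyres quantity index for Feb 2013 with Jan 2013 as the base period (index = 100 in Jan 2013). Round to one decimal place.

Laspeyres quantity index uses base-period prices as weights.
ΣP(Jan 2013)·Q(Feb 2013) = 6.21×166 + 19.58×67 + 5.47×101 = 1030.86 + 1311.86 + 552.47 = 2895.19
ΣP(Jan 2013)·Q(Jan 2013) = 6.21×142 + 19.58×72 + 5.47×100 = 881.82 + 1409.76 + 547 = 2838.58
Index = 2895.19 / 2838.58 × 100 = 101.9943

102.0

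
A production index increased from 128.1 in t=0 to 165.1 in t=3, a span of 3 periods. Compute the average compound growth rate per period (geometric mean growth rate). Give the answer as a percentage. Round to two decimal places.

Growth factor = (165.1/128.1)^(1/3) = (1.288837)^(1/3) = 1.088260
Growth rate = 1.088260 − 1 = 0.088260 = 8.8260%

8.83%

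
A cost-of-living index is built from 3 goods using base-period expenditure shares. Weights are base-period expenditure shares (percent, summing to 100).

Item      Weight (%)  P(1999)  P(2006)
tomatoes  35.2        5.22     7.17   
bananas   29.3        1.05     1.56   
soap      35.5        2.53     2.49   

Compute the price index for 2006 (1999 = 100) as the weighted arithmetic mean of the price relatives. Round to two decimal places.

126.82

tomatoes: 35.2 × (7.17/5.22) = 35.2 × 1.373563 = 48.3494
bananas: 29.3 × (1.56/1.05) = 29.3 × 1.485714 = 43.5314
soap: 35.5 × (2.49/2.53) = 35.5 × 0.984190 = 34.9387
Index = Σ wᵢ·(p₁ᵢ/p₀ᵢ) = 48.3494 + 43.5314 + 34.9387 = 126.8196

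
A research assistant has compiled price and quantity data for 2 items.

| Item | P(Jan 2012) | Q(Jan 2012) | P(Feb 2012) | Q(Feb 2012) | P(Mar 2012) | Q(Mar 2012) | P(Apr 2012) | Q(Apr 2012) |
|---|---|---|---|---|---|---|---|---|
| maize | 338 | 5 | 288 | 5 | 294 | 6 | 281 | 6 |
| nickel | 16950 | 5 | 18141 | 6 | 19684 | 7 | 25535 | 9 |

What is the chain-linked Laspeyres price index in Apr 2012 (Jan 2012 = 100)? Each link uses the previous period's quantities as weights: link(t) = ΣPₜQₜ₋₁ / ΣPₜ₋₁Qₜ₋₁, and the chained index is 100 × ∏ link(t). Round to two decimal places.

149.43

Link Jan 2012→Feb 2012:
ΣP(Feb 2012)Q(Jan 2012) = 288×5 + 18141×5 = 1440 + 90705 = 92145
ΣP(Jan 2012)Q(Jan 2012) = 338×5 + 16950×5 = 1690 + 84750 = 86440
link = 92145/86440 = 1.066000
Link Feb 2012→Mar 2012:
ΣP(Mar 2012)Q(Feb 2012) = 294×5 + 19684×6 = 1470 + 118104 = 119574
ΣP(Feb 2012)Q(Feb 2012) = 288×5 + 18141×6 = 1440 + 108846 = 110286
link = 119574/110286 = 1.084217
Link Mar 2012→Apr 2012:
ΣP(Apr 2012)Q(Mar 2012) = 281×6 + 25535×7 = 1686 + 178745 = 180431
ΣP(Mar 2012)Q(Mar 2012) = 294×6 + 19684×7 = 1764 + 137788 = 139552
link = 180431/139552 = 1.292930
Chained index = 100 × 1.066000 × 1.084217 × 1.292930 = 149.4337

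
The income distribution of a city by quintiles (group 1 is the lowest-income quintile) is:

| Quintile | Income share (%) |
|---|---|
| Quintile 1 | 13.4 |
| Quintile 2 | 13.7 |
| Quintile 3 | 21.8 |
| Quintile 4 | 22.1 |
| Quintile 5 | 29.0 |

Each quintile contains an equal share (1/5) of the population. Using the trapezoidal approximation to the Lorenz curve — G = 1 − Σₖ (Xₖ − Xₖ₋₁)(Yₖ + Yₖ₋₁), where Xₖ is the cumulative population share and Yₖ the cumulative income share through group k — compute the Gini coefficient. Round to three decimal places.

0.158

Cumulative income shares Yₖ: 0.1340, 0.2710, 0.4890, 0.7100, 1.0000
Σ (Xₖ−Xₖ₋₁)(Yₖ+Yₖ₋₁) = (1/5)(0.1340+0.0000) + (1/5)(0.2710+0.1340) + (1/5)(0.4890+0.2710) + (1/5)(0.7100+0.4890) + (1/5)(1.0000+0.7100)
  = 0.0268 + 0.0810 + 0.1520 + 0.2398 + 0.3420 = 0.8416
G = 1 − 0.8416 = 0.1584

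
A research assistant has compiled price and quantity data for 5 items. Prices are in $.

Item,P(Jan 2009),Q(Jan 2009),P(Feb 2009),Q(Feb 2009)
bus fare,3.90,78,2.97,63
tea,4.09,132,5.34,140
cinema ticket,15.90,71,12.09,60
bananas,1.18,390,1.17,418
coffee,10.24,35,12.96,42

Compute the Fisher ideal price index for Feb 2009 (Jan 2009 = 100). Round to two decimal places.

98.40

Laspeyres component (base-period weights):
ΣP(Feb 2009)Q(Jan 2009) = 2.97×78 + 5.34×132 + 12.09×71 + 1.17×390 + 12.96×35 = 231.66 + 704.88 + 858.39 + 456.3 + 453.6 = 2704.83
ΣP(Jan 2009)Q(Jan 2009) = 3.90×78 + 4.09×132 + 15.90×71 + 1.18×390 + 10.24×35 = 304.2 + 539.88 + 1128.9 + 460.2 + 358.4 = 2791.58
L = 2704.83 / 2791.58 × 100 = 96.8924
Paasche component (current-period weights):
ΣP(Feb 2009)Q(Feb 2009) = 2.97×63 + 5.34×140 + 12.09×60 + 1.17×418 + 12.96×42 = 187.11 + 747.6 + 725.4 + 489.06 + 544.32 = 2693.49
ΣP(Jan 2009)Q(Feb 2009) = 3.90×63 + 4.09×140 + 15.90×60 + 1.18×418 + 10.24×42 = 245.7 + 572.6 + 954 + 493.24 + 430.08 = 2695.62
P = 2693.49 / 2695.62 × 100 = 99.9210
Fisher = √(L × P) = √(96.8924 × 99.9210) = 98.3951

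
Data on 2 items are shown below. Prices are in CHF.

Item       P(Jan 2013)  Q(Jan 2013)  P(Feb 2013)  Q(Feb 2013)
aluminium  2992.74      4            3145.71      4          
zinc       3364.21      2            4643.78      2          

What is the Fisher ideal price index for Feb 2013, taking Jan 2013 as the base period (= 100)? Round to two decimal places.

Laspeyres component (base-period weights):
ΣP(Feb 2013)Q(Jan 2013) = 3145.71×4 + 4643.78×2 = 12582.84 + 9287.56 = 21870.4
ΣP(Jan 2013)Q(Jan 2013) = 2992.74×4 + 3364.21×2 = 11970.96 + 6728.42 = 18699.38
L = 21870.4 / 18699.38 × 100 = 116.9579
Paasche component (current-period weights):
ΣP(Feb 2013)Q(Feb 2013) = 3145.71×4 + 4643.78×2 = 12582.84 + 9287.56 = 21870.4
ΣP(Jan 2013)Q(Feb 2013) = 2992.74×4 + 3364.21×2 = 11970.96 + 6728.42 = 18699.38
P = 21870.4 / 18699.38 × 100 = 116.9579
Fisher = √(L × P) = √(116.9579 × 116.9579) = 116.9579

116.96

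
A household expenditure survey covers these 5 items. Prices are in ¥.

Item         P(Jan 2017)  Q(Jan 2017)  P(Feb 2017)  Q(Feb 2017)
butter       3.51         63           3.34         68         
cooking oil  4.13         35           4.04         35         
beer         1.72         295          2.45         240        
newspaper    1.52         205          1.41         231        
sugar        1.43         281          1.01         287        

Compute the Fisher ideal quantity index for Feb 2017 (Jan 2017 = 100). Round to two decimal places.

96.79

Laspeyres component (base-period weights):
ΣP(Jan 2017)Q(Feb 2017) = 3.51×68 + 4.13×35 + 1.72×240 + 1.52×231 + 1.43×287 = 238.68 + 144.55 + 412.8 + 351.12 + 410.41 = 1557.56
ΣP(Jan 2017)Q(Jan 2017) = 3.51×63 + 4.13×35 + 1.72×295 + 1.52×205 + 1.43×281 = 221.13 + 144.55 + 507.4 + 311.6 + 401.83 = 1586.51
L = 1557.56 / 1586.51 × 100 = 98.1752
Paasche component (current-period weights):
ΣP(Feb 2017)Q(Feb 2017) = 3.34×68 + 4.04×35 + 2.45×240 + 1.41×231 + 1.01×287 = 227.12 + 141.4 + 588 + 325.71 + 289.87 = 1572.1
ΣP(Feb 2017)Q(Jan 2017) = 3.34×63 + 4.04×35 + 2.45×295 + 1.41×205 + 1.01×281 = 210.42 + 141.4 + 722.75 + 289.05 + 283.81 = 1647.43
P = 1572.1 / 1647.43 × 100 = 95.4274
Fisher = √(L × P) = √(98.1752 × 95.4274) = 96.7916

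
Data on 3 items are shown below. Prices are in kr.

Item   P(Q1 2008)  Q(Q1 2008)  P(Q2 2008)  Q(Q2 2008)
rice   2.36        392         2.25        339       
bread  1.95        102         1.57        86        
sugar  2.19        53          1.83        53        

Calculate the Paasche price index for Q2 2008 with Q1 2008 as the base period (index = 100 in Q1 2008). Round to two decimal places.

Paasche price index uses current-period quantities as weights.
ΣP(Q2 2008)·Q(Q2 2008) = 2.25×339 + 1.57×86 + 1.83×53 = 762.75 + 135.02 + 96.99 = 994.76
ΣP(Q1 2008)·Q(Q2 2008) = 2.36×339 + 1.95×86 + 2.19×53 = 800.04 + 167.7 + 116.07 = 1083.81
Index = 994.76 / 1083.81 × 100 = 91.7836

91.78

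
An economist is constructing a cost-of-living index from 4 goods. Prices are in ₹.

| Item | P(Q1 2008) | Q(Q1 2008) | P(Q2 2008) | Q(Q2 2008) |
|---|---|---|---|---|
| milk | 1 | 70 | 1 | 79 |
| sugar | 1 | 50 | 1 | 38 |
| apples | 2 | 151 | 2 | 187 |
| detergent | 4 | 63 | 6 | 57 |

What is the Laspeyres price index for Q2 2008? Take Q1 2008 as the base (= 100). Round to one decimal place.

Laspeyres price index uses base-period quantities as weights.
ΣP(Q2 2008)·Q(Q1 2008) = 1×70 + 1×50 + 2×151 + 6×63 = 70 + 50 + 302 + 378 = 800
ΣP(Q1 2008)·Q(Q1 2008) = 1×70 + 1×50 + 2×151 + 4×63 = 70 + 50 + 302 + 252 = 674
Index = 800 / 674 × 100 = 118.6944

118.7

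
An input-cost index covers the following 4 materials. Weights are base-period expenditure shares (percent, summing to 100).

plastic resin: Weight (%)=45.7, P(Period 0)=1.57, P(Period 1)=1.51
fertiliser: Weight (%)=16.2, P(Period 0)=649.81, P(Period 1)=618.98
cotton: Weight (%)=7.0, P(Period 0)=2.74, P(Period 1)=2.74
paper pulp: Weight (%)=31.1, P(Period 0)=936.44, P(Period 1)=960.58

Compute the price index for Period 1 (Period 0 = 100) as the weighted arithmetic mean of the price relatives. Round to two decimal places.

plastic resin: 45.7 × (1.51/1.57) = 45.7 × 0.961783 = 43.9535
fertiliser: 16.2 × (618.98/649.81) = 16.2 × 0.952555 = 15.4314
cotton: 7.0 × (2.74/2.74) = 7.0 × 1.000000 = 7.0000
paper pulp: 31.1 × (960.58/936.44) = 31.1 × 1.025778 = 31.9017
Index = Σ wᵢ·(p₁ᵢ/p₀ᵢ) = 43.9535 + 15.4314 + 7.0000 + 31.9017 = 98.2866

98.29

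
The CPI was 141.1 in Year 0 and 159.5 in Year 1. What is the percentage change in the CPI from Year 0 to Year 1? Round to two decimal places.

Change = (159.5 − 141.1) / 141.1 × 100
       = 18.4 / 141.1 × 100 = 13.0404%

13.04%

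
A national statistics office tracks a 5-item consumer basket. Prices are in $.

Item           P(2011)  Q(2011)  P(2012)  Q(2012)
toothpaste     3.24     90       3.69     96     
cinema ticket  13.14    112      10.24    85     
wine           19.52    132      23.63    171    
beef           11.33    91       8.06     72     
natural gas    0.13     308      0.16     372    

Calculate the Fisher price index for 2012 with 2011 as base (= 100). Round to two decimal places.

102.13

Laspeyres component (base-period weights):
ΣP(2012)Q(2011) = 3.69×90 + 10.24×112 + 23.63×132 + 8.06×91 + 0.16×308 = 332.1 + 1146.88 + 3119.16 + 733.46 + 49.28 = 5380.88
ΣP(2011)Q(2011) = 3.24×90 + 13.14×112 + 19.52×132 + 11.33×91 + 0.13×308 = 291.6 + 1471.68 + 2576.64 + 1031.03 + 40.04 = 5410.99
L = 5380.88 / 5410.99 × 100 = 99.4435
Paasche component (current-period weights):
ΣP(2012)Q(2012) = 3.69×96 + 10.24×85 + 23.63×171 + 8.06×72 + 0.16×372 = 354.24 + 870.4 + 4040.73 + 580.32 + 59.52 = 5905.21
ΣP(2011)Q(2012) = 3.24×96 + 13.14×85 + 19.52×171 + 11.33×72 + 0.13×372 = 311.04 + 1116.9 + 3337.92 + 815.76 + 48.36 = 5629.98
P = 5905.21 / 5629.98 × 100 = 104.8886
Fisher = √(L × P) = √(99.4435 × 104.8886) = 102.1298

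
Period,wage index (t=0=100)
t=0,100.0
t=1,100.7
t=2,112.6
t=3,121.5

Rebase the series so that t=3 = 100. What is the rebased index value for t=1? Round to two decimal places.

Rebased(t=1) = 100.7 / 121.5 × 100 = 82.8807

82.88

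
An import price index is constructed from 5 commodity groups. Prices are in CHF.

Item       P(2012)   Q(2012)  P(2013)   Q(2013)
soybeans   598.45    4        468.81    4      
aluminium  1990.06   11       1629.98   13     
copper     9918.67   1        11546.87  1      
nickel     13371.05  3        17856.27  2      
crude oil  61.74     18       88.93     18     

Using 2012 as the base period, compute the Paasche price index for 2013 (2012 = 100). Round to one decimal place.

108.9

Paasche price index uses current-period quantities as weights.
ΣP(2013)·Q(2013) = 468.81×4 + 1629.98×13 + 11546.87×1 + 17856.27×2 + 88.93×18 = 1875.24 + 21189.74 + 11546.87 + 35712.54 + 1600.74 = 71925.13
ΣP(2012)·Q(2013) = 598.45×4 + 1990.06×13 + 9918.67×1 + 13371.05×2 + 61.74×18 = 2393.8 + 25870.78 + 9918.67 + 26742.1 + 1111.32 = 66036.67
Index = 71925.13 / 66036.67 × 100 = 108.9170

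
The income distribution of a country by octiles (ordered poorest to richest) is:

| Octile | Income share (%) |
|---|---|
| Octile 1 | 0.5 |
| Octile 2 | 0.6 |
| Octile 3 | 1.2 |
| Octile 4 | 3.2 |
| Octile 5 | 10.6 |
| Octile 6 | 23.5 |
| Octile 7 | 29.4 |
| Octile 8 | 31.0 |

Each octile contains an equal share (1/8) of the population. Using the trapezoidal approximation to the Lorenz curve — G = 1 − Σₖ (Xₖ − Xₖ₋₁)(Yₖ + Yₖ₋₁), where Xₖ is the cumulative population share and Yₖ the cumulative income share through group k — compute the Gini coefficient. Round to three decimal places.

0.540

Cumulative income shares Yₖ: 0.0050, 0.0110, 0.0230, 0.0550, 0.1610, 0.3960, 0.6900, 1.0000
Σ (Xₖ−Xₖ₋₁)(Yₖ+Yₖ₋₁) = (1/8)(0.0050+0.0000) + (1/8)(0.0110+0.0050) + (1/8)(0.0230+0.0110) + (1/8)(0.0550+0.0230) + (1/8)(0.1610+0.0550) + (1/8)(0.3960+0.1610) + (1/8)(0.6900+0.3960) + (1/8)(1.0000+0.6900)
  = 0.0006 + 0.0020 + 0.0043 + 0.0097 + 0.0270 + 0.0696 + 0.1357 + 0.2112 = 0.4602
G = 1 − 0.4602 = 0.5397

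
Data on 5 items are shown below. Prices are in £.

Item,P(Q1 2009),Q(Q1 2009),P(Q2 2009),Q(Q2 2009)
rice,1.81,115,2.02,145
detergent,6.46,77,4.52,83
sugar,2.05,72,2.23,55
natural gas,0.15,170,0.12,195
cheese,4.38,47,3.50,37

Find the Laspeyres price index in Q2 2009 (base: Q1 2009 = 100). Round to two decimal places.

Laspeyres price index uses base-period quantities as weights.
ΣP(Q2 2009)·Q(Q1 2009) = 2.02×115 + 4.52×77 + 2.23×72 + 0.12×170 + 3.50×47 = 232.3 + 348.04 + 160.56 + 20.4 + 164.5 = 925.8
ΣP(Q1 2009)·Q(Q1 2009) = 1.81×115 + 6.46×77 + 2.05×72 + 0.15×170 + 4.38×47 = 208.15 + 497.42 + 147.6 + 25.5 + 205.86 = 1084.53
Index = 925.8 / 1084.53 × 100 = 85.3642

85.36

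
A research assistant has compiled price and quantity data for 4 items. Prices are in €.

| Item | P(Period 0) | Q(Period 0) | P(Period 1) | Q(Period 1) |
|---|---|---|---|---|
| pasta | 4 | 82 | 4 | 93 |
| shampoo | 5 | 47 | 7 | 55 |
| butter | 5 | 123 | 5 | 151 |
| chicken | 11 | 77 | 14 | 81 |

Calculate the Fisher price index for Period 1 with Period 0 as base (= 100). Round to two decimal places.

115.72

Laspeyres component (base-period weights):
ΣP(Period 1)Q(Period 0) = 4×82 + 7×47 + 5×123 + 14×77 = 328 + 329 + 615 + 1078 = 2350
ΣP(Period 0)Q(Period 0) = 4×82 + 5×47 + 5×123 + 11×77 = 328 + 235 + 615 + 847 = 2025
L = 2350 / 2025 × 100 = 116.0494
Paasche component (current-period weights):
ΣP(Period 1)Q(Period 1) = 4×93 + 7×55 + 5×151 + 14×81 = 372 + 385 + 755 + 1134 = 2646
ΣP(Period 0)Q(Period 1) = 4×93 + 5×55 + 5×151 + 11×81 = 372 + 275 + 755 + 891 = 2293
P = 2646 / 2293 × 100 = 115.3947
Fisher = √(L × P) = √(116.0494 × 115.3947) = 115.7216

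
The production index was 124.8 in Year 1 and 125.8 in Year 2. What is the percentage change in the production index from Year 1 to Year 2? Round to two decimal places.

Change = (125.8 − 124.8) / 124.8 × 100
       = 1.0 / 124.8 × 100 = 0.8013%

0.80%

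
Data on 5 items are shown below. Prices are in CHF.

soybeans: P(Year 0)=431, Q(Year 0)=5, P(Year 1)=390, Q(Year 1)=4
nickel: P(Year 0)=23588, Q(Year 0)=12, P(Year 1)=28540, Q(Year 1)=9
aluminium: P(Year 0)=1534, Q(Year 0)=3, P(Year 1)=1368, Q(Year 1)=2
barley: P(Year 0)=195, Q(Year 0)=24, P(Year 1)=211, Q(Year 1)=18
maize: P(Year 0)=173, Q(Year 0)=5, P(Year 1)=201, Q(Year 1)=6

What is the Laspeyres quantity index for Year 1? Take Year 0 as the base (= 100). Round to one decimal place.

Laspeyres quantity index uses base-period prices as weights.
ΣP(Year 0)·Q(Year 1) = 431×4 + 23588×9 + 1534×2 + 195×18 + 173×6 = 1724 + 212292 + 3068 + 3510 + 1038 = 221632
ΣP(Year 0)·Q(Year 0) = 431×5 + 23588×12 + 1534×3 + 195×24 + 173×5 = 2155 + 283056 + 4602 + 4680 + 865 = 295358
Index = 221632 / 295358 × 100 = 75.0384

75.0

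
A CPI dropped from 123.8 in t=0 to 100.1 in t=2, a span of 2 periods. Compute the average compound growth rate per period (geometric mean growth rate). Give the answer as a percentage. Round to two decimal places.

-10.08%

Growth factor = (100.1/123.8)^(1/2) = (0.808562)^(1/2) = 0.899201
Growth rate = 0.899201 − 1 = -0.100799 = -10.0799%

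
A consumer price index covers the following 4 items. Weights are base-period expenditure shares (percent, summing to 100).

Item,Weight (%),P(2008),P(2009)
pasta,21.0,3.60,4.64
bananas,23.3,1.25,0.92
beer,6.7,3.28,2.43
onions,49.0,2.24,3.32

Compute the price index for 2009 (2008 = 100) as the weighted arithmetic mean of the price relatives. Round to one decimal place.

pasta: 21.0 × (4.64/3.60) = 21.0 × 1.288889 = 27.0667
bananas: 23.3 × (0.92/1.25) = 23.3 × 0.736000 = 17.1488
beer: 6.7 × (2.43/3.28) = 6.7 × 0.740854 = 4.9637
onions: 49.0 × (3.32/2.24) = 49.0 × 1.482143 = 72.6250
Index = Σ wᵢ·(p₁ᵢ/p₀ᵢ) = 27.0667 + 17.1488 + 4.9637 + 72.6250 = 121.8042

121.8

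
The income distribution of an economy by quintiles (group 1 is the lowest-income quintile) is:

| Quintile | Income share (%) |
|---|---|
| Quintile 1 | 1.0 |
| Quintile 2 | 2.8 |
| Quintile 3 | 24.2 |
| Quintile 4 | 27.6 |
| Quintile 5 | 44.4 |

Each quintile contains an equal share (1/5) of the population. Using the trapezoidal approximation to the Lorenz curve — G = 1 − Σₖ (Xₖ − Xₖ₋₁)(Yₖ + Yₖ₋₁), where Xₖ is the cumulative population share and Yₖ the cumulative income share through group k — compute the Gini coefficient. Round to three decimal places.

Cumulative income shares Yₖ: 0.0100, 0.0380, 0.2800, 0.5560, 1.0000
Σ (Xₖ−Xₖ₋₁)(Yₖ+Yₖ₋₁) = (1/5)(0.0100+0.0000) + (1/5)(0.0380+0.0100) + (1/5)(0.2800+0.0380) + (1/5)(0.5560+0.2800) + (1/5)(1.0000+0.5560)
  = 0.0020 + 0.0096 + 0.0636 + 0.1672 + 0.3112 = 0.5536
G = 1 − 0.5536 = 0.4464

0.446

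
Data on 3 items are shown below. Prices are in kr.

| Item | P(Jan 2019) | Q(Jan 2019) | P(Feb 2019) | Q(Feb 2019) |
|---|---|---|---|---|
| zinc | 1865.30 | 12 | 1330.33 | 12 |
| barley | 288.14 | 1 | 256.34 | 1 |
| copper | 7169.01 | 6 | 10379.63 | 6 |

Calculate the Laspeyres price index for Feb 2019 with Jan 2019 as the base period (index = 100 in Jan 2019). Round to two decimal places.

119.51

Laspeyres price index uses base-period quantities as weights.
ΣP(Feb 2019)·Q(Jan 2019) = 1330.33×12 + 256.34×1 + 10379.63×6 = 15963.96 + 256.34 + 62277.78 = 78498.08
ΣP(Jan 2019)·Q(Jan 2019) = 1865.30×12 + 288.14×1 + 7169.01×6 = 22383.6 + 288.14 + 43014.06 = 65685.8
Index = 78498.08 / 65685.8 × 100 = 119.5054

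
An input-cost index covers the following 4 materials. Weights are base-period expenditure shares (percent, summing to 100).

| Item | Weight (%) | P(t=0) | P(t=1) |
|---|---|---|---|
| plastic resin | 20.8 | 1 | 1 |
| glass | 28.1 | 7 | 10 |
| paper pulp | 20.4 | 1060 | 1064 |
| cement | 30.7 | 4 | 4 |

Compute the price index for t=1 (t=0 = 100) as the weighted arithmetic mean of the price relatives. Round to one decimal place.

112.1

plastic resin: 20.8 × (1/1) = 20.8 × 1.000000 = 20.8000
glass: 28.1 × (10/7) = 28.1 × 1.428571 = 40.1429
paper pulp: 20.4 × (1064/1060) = 20.4 × 1.003774 = 20.4770
cement: 30.7 × (4/4) = 30.7 × 1.000000 = 30.7000
Index = Σ wᵢ·(p₁ᵢ/p₀ᵢ) = 20.8000 + 40.1429 + 20.4770 + 30.7000 = 112.1198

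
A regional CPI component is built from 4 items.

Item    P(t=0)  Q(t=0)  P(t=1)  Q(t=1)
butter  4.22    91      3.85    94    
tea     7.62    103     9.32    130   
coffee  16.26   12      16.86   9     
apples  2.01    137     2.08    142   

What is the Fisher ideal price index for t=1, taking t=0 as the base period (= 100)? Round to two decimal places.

110.36

Laspeyres component (base-period weights):
ΣP(t=1)Q(t=0) = 3.85×91 + 9.32×103 + 16.86×12 + 2.08×137 = 350.35 + 959.96 + 202.32 + 284.96 = 1797.59
ΣP(t=0)Q(t=0) = 4.22×91 + 7.62×103 + 16.26×12 + 2.01×137 = 384.02 + 784.86 + 195.12 + 275.37 = 1639.37
L = 1797.59 / 1639.37 × 100 = 109.6513
Paasche component (current-period weights):
ΣP(t=1)Q(t=1) = 3.85×94 + 9.32×130 + 16.86×9 + 2.08×142 = 361.9 + 1211.6 + 151.74 + 295.36 = 2020.6
ΣP(t=0)Q(t=1) = 4.22×94 + 7.62×130 + 16.26×9 + 2.01×142 = 396.68 + 990.6 + 146.34 + 285.42 = 1819.04
P = 2020.6 / 1819.04 × 100 = 111.0806
Fisher = √(L × P) = √(109.6513 × 111.0806) = 110.3636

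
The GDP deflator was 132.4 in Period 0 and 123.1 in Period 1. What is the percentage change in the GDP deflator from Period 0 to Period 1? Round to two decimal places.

Change = (123.1 − 132.4) / 132.4 × 100
       = -9.3 / 132.4 × 100 = -7.0242%

-7.02%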